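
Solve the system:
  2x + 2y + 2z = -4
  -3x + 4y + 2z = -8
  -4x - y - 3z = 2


Using Cramer's rule. Expand each determinant along the first row.
D  = 2*[4*(-3) - 2*(-1)] - 2*[(-3)*(-3) - 2*(-4)] + 2*[(-3)*(-1) - 4*(-4)]
  = 2*(-10) - 2*(17) + 2*(19) = -16
Dx = (-4)*[4*(-3) - 2*(-1)] - 2*[(-8)*(-3) - 2*2] + 2*[(-8)*(-1) - 4*2]
  = (-4)*(-10) - 2*(20) + 2*(0) = 0
Dy = 2*[(-8)*(-3) - 2*2] - (-4)*[(-3)*(-3) - 2*(-4)] + 2*[(-3)*2 - (-8)*(-4)]
  = 2*(20) - (-4)*(17) + 2*(-38) = 32
Dz = 2*[4*2 - (-8)*(-1)] - 2*[(-3)*2 - (-8)*(-4)] + (-4)*[(-3)*(-1) - 4*(-4)]
  = 2*(0) - 2*(-38) + (-4)*(19) = 0
x = Dx/D = 0/-16 = 0, y = Dy/D = 32/-16 = -2, z = Dz/D = 0/-16 = 0
Check eq1: (2)(0) + (2)(-2) + (2)(0) = -4 = -4 ✓
Check eq2: (-3)(0) + (4)(-2) + (2)(0) = -8 = -8 ✓
Check eq3: (-4)(0) + (-1)(-2) + (-3)(0) = 2 = 2 ✓

x = 0, y = -2, z = 0


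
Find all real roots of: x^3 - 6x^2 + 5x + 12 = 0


Let p(x) = x^3 - 6x^2 + 5x + 12. By the rational root theorem (leading coefficient 1), any rational root is an integer divisor of 12: try ±1, ±2, ... in turn.
Test x = 1: value = 12 ≠ 0.
Test x = -1: value = 0 ✓, so (x + 1) is a factor.
Synthetic division by (x + 1): bring down 1; 1(-1) - 6 = -7; (-7)(-1) + 5 = 12; 12(-1) + 12 = 0 → quotient x^2 - 7x + 12, remainder 0.
Solve the quadratic x^2 - 7x + 12 = 0: discriminant = (-7)^2 - 4(1)(12) = 49 - 48 = 1.
sqrt(1) = 1, so x = (7 ± 1)/2: x = 4 or x = 3.

x = -1, x = 3, x = 4


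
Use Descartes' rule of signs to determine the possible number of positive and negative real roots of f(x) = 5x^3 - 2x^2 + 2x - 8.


Descartes' rule of signs:

For positive roots, count sign changes in f(x) = 5x^3 - 2x^2 + 2x - 8:
Signs of coefficients: +, -, +, -
Number of sign changes: 3
Possible positive real roots: 3, 1

For negative roots, examine f(-x) = -5x^3 - 2x^2 - 2x - 8:
Signs of coefficients: -, -, -, -
Number of sign changes: 0
Possible negative real roots: 0

Positive roots: 3 or 1; Negative roots: 0


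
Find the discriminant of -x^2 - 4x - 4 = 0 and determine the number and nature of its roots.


For ax^2 + bx + c = 0, discriminant D = b^2 - 4ac
Here a = -1, b = -4, c = -4
D = (-4)^2 - 4(-1)(-4) = 16 - 16 = 0

D = 0
The equation has exactly 1 real root (a repeated/double root).

Discriminant = 0, 1 repeated real root


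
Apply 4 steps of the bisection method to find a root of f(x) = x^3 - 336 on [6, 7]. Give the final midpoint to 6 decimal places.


f(x) = x^3 - 336
f(6) = -120 < 0
f(7) = 7 > 0

Step 1: midpoint = (6.000000 + 7.000000)/2 = 6.500000
  f(6.500000) = -61.375000
  f(mid) < 0, so root is in [6.500000, 7.000000]

Step 2: midpoint = (6.500000 + 7.000000)/2 = 6.750000
  f(6.750000) = -28.453125
  f(mid) < 0, so root is in [6.750000, 7.000000]

Step 3: midpoint = (6.750000 + 7.000000)/2 = 6.875000
  f(6.875000) = -11.048828
  f(mid) < 0, so root is in [6.875000, 7.000000]

Step 4: midpoint = (6.875000 + 7.000000)/2 = 6.937500
  f(6.937500) = -2.105713
  f(mid) < 0, so root is in [6.937500, 7.000000]

midpoint = 6.937500


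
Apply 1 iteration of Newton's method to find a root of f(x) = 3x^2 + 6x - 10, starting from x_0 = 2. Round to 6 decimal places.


Newton's method: x_(n+1) = x_n - f(x_n)/f'(x_n)
f(x) = 3x^2 + 6x - 10
f'(x) = 6x + 6

Iteration 1:
  f(2.000000) = 14.000000
  f'(2.000000) = 18.000000
  x_1 = 2.000000 - (14.000000)/(18.000000) = 1.222222

x_1 = 1.222222


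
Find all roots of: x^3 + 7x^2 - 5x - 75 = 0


Let p(x) = x^3 + 7x^2 - 5x - 75. By the rational root theorem (leading coefficient 1), any rational root is an integer divisor of 75: try ±1, ±2, ... in turn.
Test x = 1: value = -72 ≠ 0.
Test x = -1: value = -64 ≠ 0.
Test x = 3: value = 0 ✓, so (x - 3) is a factor.
Synthetic division by (x - 3): bring down 1; 1(3) + 7 = 10; 10(3) - 5 = 25; 25(3) - 75 = 0 → quotient x^2 + 10x + 25, remainder 0.
Solve the quadratic x^2 + 10x + 25 = 0: discriminant = 10^2 - 4(1)(25) = 100 - 100 = 0.
Discriminant = 0, so a double root: x = -10/2 = -5.
Collecting all roots found:

x = -5 (multiplicity 2), x = 3


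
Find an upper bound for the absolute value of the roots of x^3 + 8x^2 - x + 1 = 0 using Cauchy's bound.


Cauchy's bound: all roots r satisfy |r| <= 1 + max(|a_i/a_n|) for i = 0,...,n-1
where a_n is the leading coefficient.

Coefficients: [1, 8, -1, 1]
Leading coefficient a_n = 1
Ratios |a_i/a_n|: 8, 1, 1
Maximum ratio: 8
Cauchy's bound: |r| <= 1 + 8 = 9

Upper bound = 9


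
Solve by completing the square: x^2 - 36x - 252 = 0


Start: x^2 - 36x - 252 = 0
Move constant: x^2 - 36x = 252
Half of -36 is -18, squared is 324
Add 324 to both sides: x^2 - 36x + 324 = 576
(x - 18)^2 = 576
x - 18 = ±24
x = 18 + 24 = 42 or x = 18 - 24 = -6

x = -6, x = 42


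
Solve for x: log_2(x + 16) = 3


Convert to exponential form: x + 16 = 2^3 = 8
x = 8 - 16 = -8
Check: log_2(-8 + 16) = log_2(8) = log_2(8) = 3 ✓

x = -8


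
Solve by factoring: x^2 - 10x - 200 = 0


We need two numbers that multiply to -200 and add to -10.
Those numbers are 10 and -20 (since 10 * (-20) = -200 and 10 + (-20) = -10).
So x^2 - 10x - 200 = (x + 10)(x - 20) = 0
Setting each factor to zero: x = -10 or x = 20

x = -10, x = 20


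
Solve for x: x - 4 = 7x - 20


Starting with: x - 4 = 7x - 20
Move all x terms to left: (1 - 7)x = -20 + 4
Simplify: -6x = -16
Divide both sides by -6: x = 8/3

x = 8/3


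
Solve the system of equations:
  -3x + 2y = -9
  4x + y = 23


Using Cramer's rule:
Determinant D = (-3)(1) - (4)(2) = -3 - 8 = -11
Dx = (-9)(1) - (23)(2) = -9 - 46 = -55
Dy = (-3)(23) - (4)(-9) = -69 + 36 = -33
x = Dx/D = -55/-11 = 5
y = Dy/D = -33/-11 = 3

x = 5, y = 3


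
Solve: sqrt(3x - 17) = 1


Square both sides: 3x - 17 = 1^2 = 1
3x = 1 + 17 = 18
x = 6
Check: sqrt(3*6 - 17) = sqrt(1) = 1 ✓

x = 6


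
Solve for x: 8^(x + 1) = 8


Express both sides with the same base.
8 = 8^1
Since the bases match, equate exponents: x + 1 = 1
So x = 1 - (1) = 0

x = 0


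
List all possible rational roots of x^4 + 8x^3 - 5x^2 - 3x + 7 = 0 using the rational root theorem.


Rational root theorem: possible roots are ±p/q where:
  p divides the constant term (7): p ∈ {1, 7}
  q divides the leading coefficient (1): q ∈ {1}

All possible rational roots: -7, -1, 1, 7

-7, -1, 1, 7


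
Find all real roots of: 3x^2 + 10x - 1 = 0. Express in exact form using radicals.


Using the quadratic formula: x = (-b ± sqrt(b^2 - 4ac)) / (2a)
Here a = 3, b = 10, c = -1
Discriminant = b^2 - 4ac = 10^2 - 4(3)(-1) = 100 + 12 = 112
Since discriminant = 112 > 0, there are two real roots.
x = (-10 ± 4*sqrt(7)) / 6
Simplifying: x = (-5 ± 2*sqrt(7)) / 3
Numerically: x ≈ 0.0972 or x ≈ -3.4305

x = (-5 + 2*sqrt(7)) / 3 or x = (-5 - 2*sqrt(7)) / 3


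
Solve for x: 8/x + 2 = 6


Subtract 2 from both sides: 8/x = 4
Multiply both sides by x: 8 = 4 * x
Divide by 4: x = 2

x = 2


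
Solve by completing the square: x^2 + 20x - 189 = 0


Start: x^2 + 20x - 189 = 0
Move constant: x^2 + 20x = 189
Half of 20 is 10, squared is 100
Add 100 to both sides: x^2 + 20x + 100 = 289
(x + 10)^2 = 289
x + 10 = ±17
x = -10 + 17 = 7 or x = -10 - 17 = -27

x = -27, x = 7


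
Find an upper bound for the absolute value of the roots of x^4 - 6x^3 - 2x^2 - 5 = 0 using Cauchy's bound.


Cauchy's bound: all roots r satisfy |r| <= 1 + max(|a_i/a_n|) for i = 0,...,n-1
where a_n is the leading coefficient.

Coefficients: [1, -6, -2, 0, -5]
Leading coefficient a_n = 1
Ratios |a_i/a_n|: 6, 2, 0, 5
Maximum ratio: 6
Cauchy's bound: |r| <= 1 + 6 = 7

Upper bound = 7


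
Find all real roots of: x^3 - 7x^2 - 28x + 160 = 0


Let p(x) = x^3 - 7x^2 - 28x + 160. By the rational root theorem (leading coefficient 1), any rational root is an integer divisor of 160: try ±1, ±2, ... in turn.
Test x = 1: value = 126 ≠ 0.
Test x = -1: value = 180 ≠ 0.
Test x = 2: value = 84 ≠ 0.
Test x = -2: value = 180 ≠ 0.
Test x = 4: value = 0 ✓, so (x - 4) is a factor.
Synthetic division by (x - 4): bring down 1; 1(4) - 7 = -3; (-3)(4) - 28 = -40; (-40)(4) + 160 = 0 → quotient x^2 - 3x - 40, remainder 0.
Solve the quadratic x^2 - 3x - 40 = 0: discriminant = (-3)^2 - 4(1)(-40) = 9 + 160 = 169.
sqrt(169) = 13, so x = (3 ± 13)/2: x = 8 or x = -5.

x = -5, x = 4, x = 8


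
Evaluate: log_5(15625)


We need the exponent such that 5^? = 15625
5^6 = 15625
Therefore log_5(15625) = 6

6


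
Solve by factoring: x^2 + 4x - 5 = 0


We need two numbers that multiply to -5 and add to 4.
Those numbers are -1 and 5 (since (-1) * 5 = -5 and (-1) + 5 = 4).
So x^2 + 4x - 5 = (x - 1)(x + 5) = 0
Setting each factor to zero: x = 1 or x = -5

x = -5, x = 1


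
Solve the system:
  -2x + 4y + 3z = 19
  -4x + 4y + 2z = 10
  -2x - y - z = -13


Using Cramer's rule. Expand each determinant along the first row.
D  = (-2)*[4*(-1) - 2*(-1)] - 4*[(-4)*(-1) - 2*(-2)] + 3*[(-4)*(-1) - 4*(-2)]
  = (-2)*(-2) - 4*(8) + 3*(12) = 8
Dx = 19*[4*(-1) - 2*(-1)] - 4*[10*(-1) - 2*(-13)] + 3*[10*(-1) - 4*(-13)]
  = 19*(-2) - 4*(16) + 3*(42) = 24
Dy = (-2)*[10*(-1) - 2*(-13)] - 19*[(-4)*(-1) - 2*(-2)] + 3*[(-4)*(-13) - 10*(-2)]
  = (-2)*(16) - 19*(8) + 3*(72) = 32
Dz = (-2)*[4*(-13) - 10*(-1)] - 4*[(-4)*(-13) - 10*(-2)] + 19*[(-4)*(-1) - 4*(-2)]
  = (-2)*(-42) - 4*(72) + 19*(12) = 24
x = Dx/D = 24/8 = 3, y = Dy/D = 32/8 = 4, z = Dz/D = 24/8 = 3
Check eq1: (-2)(3) + (4)(4) + (3)(3) = 19 = 19 ✓
Check eq2: (-4)(3) + (4)(4) + (2)(3) = 10 = 10 ✓
Check eq3: (-2)(3) + (-1)(4) + (-1)(3) = -13 = -13 ✓

x = 3, y = 4, z = 3


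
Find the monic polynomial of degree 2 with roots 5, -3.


A monic polynomial with roots 5, -3 is:
p(x) = (x - 5)(x + 3)
After multiplying by (x - 5): x - 5
After multiplying by (x + 3): x^2 - 2x - 15

x^2 - 2x - 15


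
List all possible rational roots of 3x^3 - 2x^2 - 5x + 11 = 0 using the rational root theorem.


Rational root theorem: possible roots are ±p/q where:
  p divides the constant term (11): p ∈ {1, 11}
  q divides the leading coefficient (3): q ∈ {1, 3}

All possible rational roots: -11, -11/3, -1, -1/3, 1/3, 1, 11/3, 11

-11, -11/3, -1, -1/3, 1/3, 1, 11/3, 11


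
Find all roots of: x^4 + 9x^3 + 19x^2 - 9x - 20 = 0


Let p(x) = x^4 + 9x^3 + 19x^2 - 9x - 20. By the rational root theorem (leading coefficient 1), any rational root is an integer divisor of 20: try ±1, ±2, ... in turn.
Test x = 1: value = 0 ✓, so (x - 1) is a factor.
Synthetic division by (x - 1): bring down 1; 1(1) + 9 = 10; 10(1) + 19 = 29; 29(1) - 9 = 20; 20(1) - 20 = 0 → quotient x^3 + 10x^2 + 29x + 20, remainder 0.
Continue with the quotient x^3 + 10x^2 + 29x + 20 (candidates must divide 20; re-test x = 1 first in case it repeats).
Test x = 1: value = 60 ≠ 0.
Test x = -1: value = 0 ✓, so (x + 1) is a factor.
Synthetic division by (x + 1): bring down 1; 1(-1) + 10 = 9; 9(-1) + 29 = 20; 20(-1) + 20 = 0 → quotient x^2 + 9x + 20, remainder 0.
Solve the quadratic x^2 + 9x + 20 = 0: discriminant = 9^2 - 4(1)(20) = 81 - 80 = 1.
sqrt(1) = 1, so x = (-9 ± 1)/2: x = -4 or x = -5.
Collecting all roots found:

x = -5, x = -4, x = -1, x = 1


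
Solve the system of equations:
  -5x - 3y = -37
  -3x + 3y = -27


Using Cramer's rule:
Determinant D = (-5)(3) - (-3)(-3) = -15 - 9 = -24
Dx = (-37)(3) - (-27)(-3) = -111 - 81 = -192
Dy = (-5)(-27) - (-3)(-37) = 135 - 111 = 24
x = Dx/D = -192/-24 = 8
y = Dy/D = 24/-24 = -1

x = 8, y = -1


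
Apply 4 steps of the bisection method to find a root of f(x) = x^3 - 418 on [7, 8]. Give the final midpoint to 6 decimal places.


f(x) = x^3 - 418
f(7) = -75 < 0
f(8) = 94 > 0

Step 1: midpoint = (7.000000 + 8.000000)/2 = 7.500000
  f(7.500000) = 3.875000
  f(mid) > 0, so root is in [7.000000, 7.500000]

Step 2: midpoint = (7.000000 + 7.500000)/2 = 7.250000
  f(7.250000) = -36.921875
  f(mid) < 0, so root is in [7.250000, 7.500000]

Step 3: midpoint = (7.250000 + 7.500000)/2 = 7.375000
  f(7.375000) = -16.869141
  f(mid) < 0, so root is in [7.375000, 7.500000]

Step 4: midpoint = (7.375000 + 7.500000)/2 = 7.437500
  f(7.437500) = -6.584229
  f(mid) < 0, so root is in [7.437500, 7.500000]

midpoint = 7.437500


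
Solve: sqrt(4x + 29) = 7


Square both sides: 4x + 29 = 7^2 = 49
4x = 49 - 29 = 20
x = 5
Check: sqrt(4*5 + 29) = sqrt(49) = 7 ✓

x = 5


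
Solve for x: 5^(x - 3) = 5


Express both sides with the same base.
5 = 5^1
Since the bases match, equate exponents: x - 3 = 1
So x = 1 - (-3) = 4

x = 4


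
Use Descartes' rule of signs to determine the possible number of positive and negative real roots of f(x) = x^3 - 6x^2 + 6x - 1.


Descartes' rule of signs:

For positive roots, count sign changes in f(x) = x^3 - 6x^2 + 6x - 1:
Signs of coefficients: +, -, +, -
Number of sign changes: 3
Possible positive real roots: 3, 1

For negative roots, examine f(-x) = -x^3 - 6x^2 - 6x - 1:
Signs of coefficients: -, -, -, -
Number of sign changes: 0
Possible negative real roots: 0

Positive roots: 3 or 1; Negative roots: 0


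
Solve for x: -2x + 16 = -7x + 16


Starting with: -2x + 16 = -7x + 16
Move all x terms to left: (-2 + 7)x = 16 - 16
Simplify: 5x = 0
Divide both sides by 5: x = 0

x = 0


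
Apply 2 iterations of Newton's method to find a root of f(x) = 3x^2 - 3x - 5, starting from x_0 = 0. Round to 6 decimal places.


Newton's method: x_(n+1) = x_n - f(x_n)/f'(x_n)
f(x) = 3x^2 - 3x - 5
f'(x) = 6x - 3

Iteration 1:
  f(0.000000) = -5.000000
  f'(0.000000) = -3.000000
  x_1 = 0.000000 - (-5.000000)/(-3.000000) = -1.666667

Iteration 2:
  f(-1.666667) = 8.333333
  f'(-1.666667) = -13.000000
  x_2 = -1.666667 - (8.333333)/(-13.000000) = -1.025641

x_2 = -1.025641


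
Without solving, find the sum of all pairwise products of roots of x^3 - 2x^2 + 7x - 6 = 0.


By Vieta's formulas for x^3 + bx^2 + cx + d = 0:
  r1 + r2 + r3 = -b/a = 2
  r1*r2 + r1*r3 + r2*r3 = c/a = 7
  r1*r2*r3 = -d/a = 6


Sum of pairwise products = 7


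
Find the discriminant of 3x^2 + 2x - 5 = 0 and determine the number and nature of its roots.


For ax^2 + bx + c = 0, discriminant D = b^2 - 4ac
Here a = 3, b = 2, c = -5
D = (2)^2 - 4(3)(-5) = 4 + 60 = 64

D = 64 > 0 and is a perfect square (sqrt = 8)
The equation has 2 distinct real rational roots.

Discriminant = 64, 2 distinct real rational roots


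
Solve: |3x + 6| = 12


An absolute value equation |expr| = 12 gives two cases:
Case 1: 3x + 6 = 12
  3x = 6, so x = 2
Case 2: 3x + 6 = -12
  3x = -18, so x = -6

x = -6, x = 2


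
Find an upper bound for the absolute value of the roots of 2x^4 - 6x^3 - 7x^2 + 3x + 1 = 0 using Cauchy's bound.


Cauchy's bound: all roots r satisfy |r| <= 1 + max(|a_i/a_n|) for i = 0,...,n-1
where a_n is the leading coefficient.

Coefficients: [2, -6, -7, 3, 1]
Leading coefficient a_n = 2
Ratios |a_i/a_n|: 3, 7/2, 3/2, 1/2
Maximum ratio: 7/2
Cauchy's bound: |r| <= 1 + 7/2 = 9/2

Upper bound = 9/2


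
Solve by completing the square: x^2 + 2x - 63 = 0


Start: x^2 + 2x - 63 = 0
Move constant: x^2 + 2x = 63
Half of 2 is 1, squared is 1
Add 1 to both sides: x^2 + 2x + 1 = 64
(x + 1)^2 = 64
x + 1 = ±8
x = -1 + 8 = 7 or x = -1 - 8 = -9

x = -9, x = 7


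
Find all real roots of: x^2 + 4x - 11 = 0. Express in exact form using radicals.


Using the quadratic formula: x = (-b ± sqrt(b^2 - 4ac)) / (2a)
Here a = 1, b = 4, c = -11
Discriminant = b^2 - 4ac = 4^2 - 4(1)(-11) = 16 + 44 = 60
Since discriminant = 60 > 0, there are two real roots.
x = (-4 ± 2*sqrt(15)) / 2
Simplifying: x = -2 ± sqrt(15)
Numerically: x ≈ 1.8730 or x ≈ -5.8730

x = -2 + sqrt(15) or x = -2 - sqrt(15)


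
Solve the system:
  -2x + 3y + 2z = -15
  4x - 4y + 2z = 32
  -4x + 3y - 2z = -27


Using Cramer's rule. Expand each determinant along the first row.
D  = (-2)*[(-4)*(-2) - 2*3] - 3*[4*(-2) - 2*(-4)] + 2*[4*3 - (-4)*(-4)]
  = (-2)*(2) - 3*(0) + 2*(-4) = -12
Dx = (-15)*[(-4)*(-2) - 2*3] - 3*[32*(-2) - 2*(-27)] + 2*[32*3 - (-4)*(-27)]
  = (-15)*(2) - 3*(-10) + 2*(-12) = -24
Dy = (-2)*[32*(-2) - 2*(-27)] - (-15)*[4*(-2) - 2*(-4)] + 2*[4*(-27) - 32*(-4)]
  = (-2)*(-10) - (-15)*(0) + 2*(20) = 60
Dz = (-2)*[(-4)*(-27) - 32*3] - 3*[4*(-27) - 32*(-4)] + (-15)*[4*3 - (-4)*(-4)]
  = (-2)*(12) - 3*(20) + (-15)*(-4) = -24
x = Dx/D = -24/-12 = 2, y = Dy/D = 60/-12 = -5, z = Dz/D = -24/-12 = 2
Check eq1: (-2)(2) + (3)(-5) + (2)(2) = -15 = -15 ✓
Check eq2: (4)(2) + (-4)(-5) + (2)(2) = 32 = 32 ✓
Check eq3: (-4)(2) + (3)(-5) + (-2)(2) = -27 = -27 ✓

x = 2, y = -5, z = 2


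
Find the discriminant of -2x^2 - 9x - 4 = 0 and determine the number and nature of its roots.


For ax^2 + bx + c = 0, discriminant D = b^2 - 4ac
Here a = -2, b = -9, c = -4
D = (-9)^2 - 4(-2)(-4) = 81 - 32 = 49

D = 49 > 0 and is a perfect square (sqrt = 7)
The equation has 2 distinct real rational roots.

Discriminant = 49, 2 distinct real rational roots


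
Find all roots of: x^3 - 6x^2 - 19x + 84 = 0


Let p(x) = x^3 - 6x^2 - 19x + 84. By the rational root theorem (leading coefficient 1), any rational root is an integer divisor of 84: try ±1, ±2, ... in turn.
Test x = 1: value = 60 ≠ 0.
Test x = -1: value = 96 ≠ 0.
Test x = 2: value = 30 ≠ 0.
Test x = -2: value = 90 ≠ 0.
Test x = 3: value = 0 ✓, so (x - 3) is a factor.
Synthetic division by (x - 3): bring down 1; 1(3) - 6 = -3; (-3)(3) - 19 = -28; (-28)(3) + 84 = 0 → quotient x^2 - 3x - 28, remainder 0.
Solve the quadratic x^2 - 3x - 28 = 0: discriminant = (-3)^2 - 4(1)(-28) = 9 + 112 = 121.
sqrt(121) = 11, so x = (3 ± 11)/2: x = 7 or x = -4.
Collecting all roots found:

x = -4, x = 3, x = 7


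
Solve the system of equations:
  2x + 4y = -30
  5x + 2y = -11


Using Cramer's rule:
Determinant D = (2)(2) - (5)(4) = 4 - 20 = -16
Dx = (-30)(2) - (-11)(4) = -60 + 44 = -16
Dy = (2)(-11) - (5)(-30) = -22 + 150 = 128
x = Dx/D = -16/-16 = 1
y = Dy/D = 128/-16 = -8

x = 1, y = -8


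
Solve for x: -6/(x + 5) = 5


Multiply both sides by (x + 5): -6 = 5(x + 5)
Distribute: -6 = 5x + 25
5x = -6 - 25 = -31
x = -31/5

x = -31/5


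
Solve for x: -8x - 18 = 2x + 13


Starting with: -8x - 18 = 2x + 13
Move all x terms to left: (-8 - 2)x = 13 + 18
Simplify: -10x = 31
Divide both sides by -10: x = -31/10

x = -31/10


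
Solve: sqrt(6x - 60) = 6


Square both sides: 6x - 60 = 6^2 = 36
6x = 36 + 60 = 96
x = 16
Check: sqrt(6*16 - 60) = sqrt(36) = 6 ✓

x = 16


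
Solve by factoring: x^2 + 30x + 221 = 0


We need two numbers that multiply to 221 and add to 30.
Those numbers are 13 and 17 (since 13 * 17 = 221 and 13 + 17 = 30).
So x^2 + 30x + 221 = (x + 13)(x + 17) = 0
Setting each factor to zero: x = -13 or x = -17

x = -17, x = -13


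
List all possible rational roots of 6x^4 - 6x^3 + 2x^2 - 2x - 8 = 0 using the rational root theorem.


Rational root theorem: possible roots are ±p/q where:
  p divides the constant term (-8): p ∈ {1, 2, 4, 8}
  q divides the leading coefficient (6): q ∈ {1, 2, 3, 6}

All possible rational roots: -8, -4, -8/3, -2, -4/3, -1, -2/3, -1/2, -1/3, -1/6, 1/6, 1/3, 1/2, 2/3, 1, 4/3, 2, 8/3, 4, 8

-8, -4, -8/3, -2, -4/3, -1, -2/3, -1/2, -1/3, -1/6, 1/6, 1/3, 1/2, 2/3, 1, 4/3, 2, 8/3, 4, 8


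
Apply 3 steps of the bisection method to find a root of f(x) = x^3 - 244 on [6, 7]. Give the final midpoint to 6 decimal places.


f(x) = x^3 - 244
f(6) = -28 < 0
f(7) = 99 > 0

Step 1: midpoint = (6.000000 + 7.000000)/2 = 6.500000
  f(6.500000) = 30.625000
  f(mid) > 0, so root is in [6.000000, 6.500000]

Step 2: midpoint = (6.000000 + 6.500000)/2 = 6.250000
  f(6.250000) = 0.140625
  f(mid) > 0, so root is in [6.000000, 6.250000]

Step 3: midpoint = (6.000000 + 6.250000)/2 = 6.125000
  f(6.125000) = -14.216797
  f(mid) < 0, so root is in [6.125000, 6.250000]

midpoint = 6.125000


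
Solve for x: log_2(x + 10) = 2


Convert to exponential form: x + 10 = 2^2 = 4
x = 4 - 10 = -6
Check: log_2(-6 + 10) = log_2(4) = log_2(4) = 2 ✓

x = -6


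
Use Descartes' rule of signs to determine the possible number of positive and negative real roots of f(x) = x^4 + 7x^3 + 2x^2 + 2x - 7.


Descartes' rule of signs:

For positive roots, count sign changes in f(x) = x^4 + 7x^3 + 2x^2 + 2x - 7:
Signs of coefficients: +, +, +, +, -
Number of sign changes: 1
Possible positive real roots: 1

For negative roots, examine f(-x) = x^4 - 7x^3 + 2x^2 - 2x - 7:
Signs of coefficients: +, -, +, -, -
Number of sign changes: 3
Possible negative real roots: 3, 1

Positive roots: 1; Negative roots: 3 or 1


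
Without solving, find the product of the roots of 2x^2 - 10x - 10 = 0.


By Vieta's formulas for ax^2 + bx + c = 0:
  Sum of roots = -b/a
  Product of roots = c/a

Here a = 2, b = -10, c = -10
Sum = -(-10)/2 = 5
Product = -10/2 = -5

Product = -5


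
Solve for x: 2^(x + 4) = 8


Express both sides with the same base.
8 = 2^3
Since the bases match, equate exponents: x + 4 = 3
So x = 3 - (4) = -1

x = -1


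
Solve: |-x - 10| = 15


An absolute value equation |expr| = 15 gives two cases:
Case 1: -x - 10 = 15
  -x = 25, so x = -25
Case 2: -x - 10 = -15
  -x = -5, so x = 5

x = -25, x = 5


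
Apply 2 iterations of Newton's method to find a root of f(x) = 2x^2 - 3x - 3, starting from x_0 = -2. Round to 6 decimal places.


Newton's method: x_(n+1) = x_n - f(x_n)/f'(x_n)
f(x) = 2x^2 - 3x - 3
f'(x) = 4x - 3

Iteration 1:
  f(-2.000000) = 11.000000
  f'(-2.000000) = -11.000000
  x_1 = -2.000000 - (11.000000)/(-11.000000) = -1.000000

Iteration 2:
  f(-1.000000) = 2.000000
  f'(-1.000000) = -7.000000
  x_2 = -1.000000 - (2.000000)/(-7.000000) = -0.714286

x_2 = -0.714286


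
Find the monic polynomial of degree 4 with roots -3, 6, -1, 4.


A monic polynomial with roots -3, 6, -1, 4 is:
p(x) = (x + 3)(x - 6)(x + 1)(x - 4)
After multiplying by (x + 3): x + 3
After multiplying by (x - 6): x^2 - 3x - 18
After multiplying by (x + 1): x^3 - 2x^2 - 21x - 18
After multiplying by (x - 4): x^4 - 6x^3 - 13x^2 + 66x + 72

x^4 - 6x^3 - 13x^2 + 66x + 72


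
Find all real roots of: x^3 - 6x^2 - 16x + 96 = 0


Let p(x) = x^3 - 6x^2 - 16x + 96. By the rational root theorem (leading coefficient 1), any rational root is an integer divisor of 96: try ±1, ±2, ... in turn.
Test x = 1: value = 75 ≠ 0.
Test x = -1: value = 105 ≠ 0.
Test x = 2: value = 48 ≠ 0.
Test x = -2: value = 96 ≠ 0.
Test x = 3: value = 21 ≠ 0.
Test x = -3: value = 63 ≠ 0.
Test x = 4: value = 0 ✓, so (x - 4) is a factor.
Synthetic division by (x - 4): bring down 1; 1(4) - 6 = -2; (-2)(4) - 16 = -24; (-24)(4) + 96 = 0 → quotient x^2 - 2x - 24, remainder 0.
Solve the quadratic x^2 - 2x - 24 = 0: discriminant = (-2)^2 - 4(1)(-24) = 4 + 96 = 100.
sqrt(100) = 10, so x = (2 ± 10)/2: x = 6 or x = -4.

x = -4, x = 4, x = 6


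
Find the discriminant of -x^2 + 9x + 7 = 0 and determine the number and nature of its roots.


For ax^2 + bx + c = 0, discriminant D = b^2 - 4ac
Here a = -1, b = 9, c = 7
D = (9)^2 - 4(-1)(7) = 81 + 28 = 109

D = 109 > 0 but not a perfect square
The equation has 2 distinct real irrational roots.

Discriminant = 109, 2 distinct real irrational roots


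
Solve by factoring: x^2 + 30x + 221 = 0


We need two numbers that multiply to 221 and add to 30.
Those numbers are 17 and 13 (since 17 * 13 = 221 and 17 + 13 = 30).
So x^2 + 30x + 221 = (x + 17)(x + 13) = 0
Setting each factor to zero: x = -17 or x = -13

x = -17, x = -13


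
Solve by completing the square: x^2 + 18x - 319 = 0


Start: x^2 + 18x - 319 = 0
Move constant: x^2 + 18x = 319
Half of 18 is 9, squared is 81
Add 81 to both sides: x^2 + 18x + 81 = 400
(x + 9)^2 = 400
x + 9 = ±20
x = -9 + 20 = 11 or x = -9 - 20 = -29

x = -29, x = 11


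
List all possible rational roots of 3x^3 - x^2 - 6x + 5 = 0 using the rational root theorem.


Rational root theorem: possible roots are ±p/q where:
  p divides the constant term (5): p ∈ {1, 5}
  q divides the leading coefficient (3): q ∈ {1, 3}

All possible rational roots: -5, -5/3, -1, -1/3, 1/3, 1, 5/3, 5

-5, -5/3, -1, -1/3, 1/3, 1, 5/3, 5


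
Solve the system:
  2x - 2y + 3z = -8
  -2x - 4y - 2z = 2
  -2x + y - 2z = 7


Using Cramer's rule. Expand each determinant along the first row.
D  = 2*[(-4)*(-2) - (-2)*1] - (-2)*[(-2)*(-2) - (-2)*(-2)] + 3*[(-2)*1 - (-4)*(-2)]
  = 2*(10) - (-2)*(0) + 3*(-10) = -10
Dx = (-8)*[(-4)*(-2) - (-2)*1] - (-2)*[2*(-2) - (-2)*7] + 3*[2*1 - (-4)*7]
  = (-8)*(10) - (-2)*(10) + 3*(30) = 30
Dy = 2*[2*(-2) - (-2)*7] - (-8)*[(-2)*(-2) - (-2)*(-2)] + 3*[(-2)*7 - 2*(-2)]
  = 2*(10) - (-8)*(0) + 3*(-10) = -10
Dz = 2*[(-4)*7 - 2*1] - (-2)*[(-2)*7 - 2*(-2)] + (-8)*[(-2)*1 - (-4)*(-2)]
  = 2*(-30) - (-2)*(-10) + (-8)*(-10) = 0
x = Dx/D = 30/-10 = -3, y = Dy/D = -10/-10 = 1, z = Dz/D = 0/-10 = 0
Check eq1: (2)(-3) + (-2)(1) + (3)(0) = -8 = -8 ✓
Check eq2: (-2)(-3) + (-4)(1) + (-2)(0) = 2 = 2 ✓
Check eq3: (-2)(-3) + (1)(1) + (-2)(0) = 7 = 7 ✓

x = -3, y = 1, z = 0


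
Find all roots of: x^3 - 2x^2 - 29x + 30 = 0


Let p(x) = x^3 - 2x^2 - 29x + 30. By the rational root theorem (leading coefficient 1), any rational root is an integer divisor of 30: try ±1, ±2, ... in turn.
Test x = 1: value = 0 ✓, so (x - 1) is a factor.
Synthetic division by (x - 1): bring down 1; 1(1) - 2 = -1; (-1)(1) - 29 = -30; (-30)(1) + 30 = 0 → quotient x^2 - x - 30, remainder 0.
Solve the quadratic x^2 - x - 30 = 0: discriminant = (-1)^2 - 4(1)(-30) = 1 + 120 = 121.
sqrt(121) = 11, so x = (1 ± 11)/2: x = 6 or x = -5.
Collecting all roots found:

x = -5, x = 1, x = 6


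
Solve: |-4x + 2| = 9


An absolute value equation |expr| = 9 gives two cases:
Case 1: -4x + 2 = 9
  -4x = 7, so x = -7/4
Case 2: -4x + 2 = -9
  -4x = -11, so x = 11/4

x = -7/4, x = 11/4


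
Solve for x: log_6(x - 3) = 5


Convert to exponential form: x - 3 = 6^5 = 7776
x = 7776 + 3 = 7779
Check: log_6(7779 - 3) = log_6(7776) = log_6(7776) = 5 ✓

x = 7779


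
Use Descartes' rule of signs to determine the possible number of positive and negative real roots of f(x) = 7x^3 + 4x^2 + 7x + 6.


Descartes' rule of signs:

For positive roots, count sign changes in f(x) = 7x^3 + 4x^2 + 7x + 6:
Signs of coefficients: +, +, +, +
Number of sign changes: 0
Possible positive real roots: 0

For negative roots, examine f(-x) = -7x^3 + 4x^2 - 7x + 6:
Signs of coefficients: -, +, -, +
Number of sign changes: 3
Possible negative real roots: 3, 1

Positive roots: 0; Negative roots: 3 or 1


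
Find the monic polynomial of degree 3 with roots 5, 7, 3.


A monic polynomial with roots 5, 7, 3 is:
p(x) = (x - 5)(x - 7)(x - 3)
After multiplying by (x - 5): x - 5
After multiplying by (x - 7): x^2 - 12x + 35
After multiplying by (x - 3): x^3 - 15x^2 + 71x - 105

x^3 - 15x^2 + 71x - 105


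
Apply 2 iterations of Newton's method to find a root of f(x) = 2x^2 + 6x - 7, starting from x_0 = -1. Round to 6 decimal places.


Newton's method: x_(n+1) = x_n - f(x_n)/f'(x_n)
f(x) = 2x^2 + 6x - 7
f'(x) = 4x + 6

Iteration 1:
  f(-1.000000) = -11.000000
  f'(-1.000000) = 2.000000
  x_1 = -1.000000 - (-11.000000)/(2.000000) = 4.500000

Iteration 2:
  f(4.500000) = 60.500000
  f'(4.500000) = 24.000000
  x_2 = 4.500000 - (60.500000)/(24.000000) = 1.979167

x_2 = 1.979167


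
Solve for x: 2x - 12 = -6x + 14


Starting with: 2x - 12 = -6x + 14
Move all x terms to left: (2 + 6)x = 14 + 12
Simplify: 8x = 26
Divide both sides by 8: x = 13/4

x = 13/4


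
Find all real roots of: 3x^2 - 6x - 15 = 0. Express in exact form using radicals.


Using the quadratic formula: x = (-b ± sqrt(b^2 - 4ac)) / (2a)
Here a = 3, b = -6, c = -15
Discriminant = b^2 - 4ac = (-6)^2 - 4(3)(-15) = 36 + 180 = 216
Since discriminant = 216 > 0, there are two real roots.
x = (6 ± 6*sqrt(6)) / 6
Simplifying: x = 1 ± sqrt(6)
Numerically: x ≈ 3.4495 or x ≈ -1.4495

x = 1 + sqrt(6) or x = 1 - sqrt(6)


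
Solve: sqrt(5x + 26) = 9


Square both sides: 5x + 26 = 9^2 = 81
5x = 81 - 26 = 55
x = 11
Check: sqrt(5*11 + 26) = sqrt(81) = 9 ✓

x = 11


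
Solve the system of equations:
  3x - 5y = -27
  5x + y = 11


Using Cramer's rule:
Determinant D = (3)(1) - (5)(-5) = 3 + 25 = 28
Dx = (-27)(1) - (11)(-5) = -27 + 55 = 28
Dy = (3)(11) - (5)(-27) = 33 + 135 = 168
x = Dx/D = 28/28 = 1
y = Dy/D = 168/28 = 6

x = 1, y = 6


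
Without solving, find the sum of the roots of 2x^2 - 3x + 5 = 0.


By Vieta's formulas for ax^2 + bx + c = 0:
  Sum of roots = -b/a
  Product of roots = c/a

Here a = 2, b = -3, c = 5
Sum = -(-3)/2 = 3/2
Product = 5/2 = 5/2

Sum = 3/2


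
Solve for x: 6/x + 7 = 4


Subtract 7 from both sides: 6/x = -3
Multiply both sides by x: 6 = -3 * x
Divide by -3: x = -2

x = -2


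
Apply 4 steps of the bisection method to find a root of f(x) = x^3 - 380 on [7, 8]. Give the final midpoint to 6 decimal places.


f(x) = x^3 - 380
f(7) = -37 < 0
f(8) = 132 > 0

Step 1: midpoint = (7.000000 + 8.000000)/2 = 7.500000
  f(7.500000) = 41.875000
  f(mid) > 0, so root is in [7.000000, 7.500000]

Step 2: midpoint = (7.000000 + 7.500000)/2 = 7.250000
  f(7.250000) = 1.078125
  f(mid) > 0, so root is in [7.000000, 7.250000]

Step 3: midpoint = (7.000000 + 7.250000)/2 = 7.125000
  f(7.125000) = -18.294922
  f(mid) < 0, so root is in [7.125000, 7.250000]

Step 4: midpoint = (7.125000 + 7.250000)/2 = 7.187500
  f(7.187500) = -8.692627
  f(mid) < 0, so root is in [7.187500, 7.250000]

midpoint = 7.187500


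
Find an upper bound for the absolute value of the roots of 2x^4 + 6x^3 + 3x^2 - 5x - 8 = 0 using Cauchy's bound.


Cauchy's bound: all roots r satisfy |r| <= 1 + max(|a_i/a_n|) for i = 0,...,n-1
where a_n is the leading coefficient.

Coefficients: [2, 6, 3, -5, -8]
Leading coefficient a_n = 2
Ratios |a_i/a_n|: 3, 3/2, 5/2, 4
Maximum ratio: 4
Cauchy's bound: |r| <= 1 + 4 = 5

Upper bound = 5


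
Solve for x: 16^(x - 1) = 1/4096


Express both sides with the same base.
1/4096 = 16^(-3)
Since the bases match, equate exponents: x - 1 = -3
So x = -3 - (-1) = -2

x = -2


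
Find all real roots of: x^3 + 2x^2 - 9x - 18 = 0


Let p(x) = x^3 + 2x^2 - 9x - 18. By the rational root theorem (leading coefficient 1), any rational root is an integer divisor of 18: try ±1, ±2, ... in turn.
Test x = 1: value = -24 ≠ 0.
Test x = -1: value = -8 ≠ 0.
Test x = 2: value = -20 ≠ 0.
Test x = -2: value = 0 ✓, so (x + 2) is a factor.
Synthetic division by (x + 2): bring down 1; 1(-2) + 2 = 0; 0(-2) - 9 = -9; (-9)(-2) - 18 = 0 → quotient x^2 - 9, remainder 0.
Solve the quadratic x^2 - 9 = 0: discriminant = 0^2 - 4(1)(-9) = 0 + 36 = 36.
sqrt(36) = 6, so x = (0 ± 6)/2: x = 3 or x = -3.

x = -3, x = -2, x = 3


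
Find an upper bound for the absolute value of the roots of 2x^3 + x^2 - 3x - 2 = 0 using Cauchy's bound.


Cauchy's bound: all roots r satisfy |r| <= 1 + max(|a_i/a_n|) for i = 0,...,n-1
where a_n is the leading coefficient.

Coefficients: [2, 1, -3, -2]
Leading coefficient a_n = 2
Ratios |a_i/a_n|: 1/2, 3/2, 1
Maximum ratio: 3/2
Cauchy's bound: |r| <= 1 + 3/2 = 5/2

Upper bound = 5/2


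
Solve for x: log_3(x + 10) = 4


Convert to exponential form: x + 10 = 3^4 = 81
x = 81 - 10 = 71
Check: log_3(71 + 10) = log_3(81) = log_3(81) = 4 ✓

x = 71


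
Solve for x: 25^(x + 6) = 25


Express both sides with the same base.
25 = 25^1
Since the bases match, equate exponents: x + 6 = 1
So x = 1 - (6) = -5

x = -5


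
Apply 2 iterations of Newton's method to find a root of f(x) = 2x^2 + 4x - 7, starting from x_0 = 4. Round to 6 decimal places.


Newton's method: x_(n+1) = x_n - f(x_n)/f'(x_n)
f(x) = 2x^2 + 4x - 7
f'(x) = 4x + 4

Iteration 1:
  f(4.000000) = 41.000000
  f'(4.000000) = 20.000000
  x_1 = 4.000000 - (41.000000)/(20.000000) = 1.950000

Iteration 2:
  f(1.950000) = 8.405000
  f'(1.950000) = 11.800000
  x_2 = 1.950000 - (8.405000)/(11.800000) = 1.237712

x_2 = 1.237712


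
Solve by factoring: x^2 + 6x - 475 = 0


We need two numbers that multiply to -475 and add to 6.
Those numbers are 25 and -19 (since 25 * (-19) = -475 and 25 + (-19) = 6).
So x^2 + 6x - 475 = (x + 25)(x - 19) = 0
Setting each factor to zero: x = -25 or x = 19

x = -25, x = 19


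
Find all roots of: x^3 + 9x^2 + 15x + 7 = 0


Let p(x) = x^3 + 9x^2 + 15x + 7. By the rational root theorem (leading coefficient 1), any rational root is an integer divisor of 7: try ±1, ±2, ... in turn.
Test x = 1: value = 32 ≠ 0.
Test x = -1: value = 0 ✓, so (x + 1) is a factor.
Synthetic division by (x + 1): bring down 1; 1(-1) + 9 = 8; 8(-1) + 15 = 7; 7(-1) + 7 = 0 → quotient x^2 + 8x + 7, remainder 0.
Solve the quadratic x^2 + 8x + 7 = 0: discriminant = 8^2 - 4(1)(7) = 64 - 28 = 36.
sqrt(36) = 6, so x = (-8 ± 6)/2: x = -1 or x = -7.
Collecting all roots found:

x = -7, x = -1 (multiplicity 2)


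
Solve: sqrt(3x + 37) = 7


Square both sides: 3x + 37 = 7^2 = 49
3x = 49 - 37 = 12
x = 4
Check: sqrt(3*4 + 37) = sqrt(49) = 7 ✓

x = 4


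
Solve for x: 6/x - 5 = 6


Subtract -5 from both sides: 6/x = 11
Multiply both sides by x: 6 = 11 * x
Divide by 11: x = 6/11

x = 6/11


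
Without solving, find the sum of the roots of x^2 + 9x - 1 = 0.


By Vieta's formulas for ax^2 + bx + c = 0:
  Sum of roots = -b/a
  Product of roots = c/a

Here a = 1, b = 9, c = -1
Sum = -(9)/1 = -9
Product = -1/1 = -1

Sum = -9


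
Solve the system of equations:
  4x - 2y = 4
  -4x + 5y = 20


Using Cramer's rule:
Determinant D = (4)(5) - (-4)(-2) = 20 - 8 = 12
Dx = (4)(5) - (20)(-2) = 20 + 40 = 60
Dy = (4)(20) - (-4)(4) = 80 + 16 = 96
x = Dx/D = 60/12 = 5
y = Dy/D = 96/12 = 8

x = 5, y = 8


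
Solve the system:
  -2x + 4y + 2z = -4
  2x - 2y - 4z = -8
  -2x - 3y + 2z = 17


Using Cramer's rule. Expand each determinant along the first row.
D  = (-2)*[(-2)*2 - (-4)*(-3)] - 4*[2*2 - (-4)*(-2)] + 2*[2*(-3) - (-2)*(-2)]
  = (-2)*(-16) - 4*(-4) + 2*(-10) = 28
Dx = (-4)*[(-2)*2 - (-4)*(-3)] - 4*[(-8)*2 - (-4)*17] + 2*[(-8)*(-3) - (-2)*17]
  = (-4)*(-16) - 4*(52) + 2*(58) = -28
Dy = (-2)*[(-8)*2 - (-4)*17] - (-4)*[2*2 - (-4)*(-2)] + 2*[2*17 - (-8)*(-2)]
  = (-2)*(52) - (-4)*(-4) + 2*(18) = -84
Dz = (-2)*[(-2)*17 - (-8)*(-3)] - 4*[2*17 - (-8)*(-2)] + (-4)*[2*(-3) - (-2)*(-2)]
  = (-2)*(-58) - 4*(18) + (-4)*(-10) = 84
x = Dx/D = -28/28 = -1, y = Dy/D = -84/28 = -3, z = Dz/D = 84/28 = 3
Check eq1: (-2)(-1) + (4)(-3) + (2)(3) = -4 = -4 ✓
Check eq2: (2)(-1) + (-2)(-3) + (-4)(3) = -8 = -8 ✓
Check eq3: (-2)(-1) + (-3)(-3) + (2)(3) = 17 = 17 ✓

x = -1, y = -3, z = 3


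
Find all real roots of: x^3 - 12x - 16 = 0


Let p(x) = x^3 - 12x - 16. By the rational root theorem (leading coefficient 1), any rational root is an integer divisor of 16: try ±1, ±2, ... in turn.
Test x = 1: value = -27 ≠ 0.
Test x = -1: value = -5 ≠ 0.
Test x = 2: value = -32 ≠ 0.
Test x = -2: value = 0 ✓, so (x + 2) is a factor.
Synthetic division by (x + 2): bring down 1; 1(-2) + 0 = -2; (-2)(-2) - 12 = -8; (-8)(-2) - 16 = 0 → quotient x^2 - 2x - 8, remainder 0.
Solve the quadratic x^2 - 2x - 8 = 0: discriminant = (-2)^2 - 4(1)(-8) = 4 + 32 = 36.
sqrt(36) = 6, so x = (2 ± 6)/2: x = 4 or x = -2.

x = -2 (multiplicity 2), x = 4


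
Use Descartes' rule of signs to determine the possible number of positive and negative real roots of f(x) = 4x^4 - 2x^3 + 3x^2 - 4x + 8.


Descartes' rule of signs:

For positive roots, count sign changes in f(x) = 4x^4 - 2x^3 + 3x^2 - 4x + 8:
Signs of coefficients: +, -, +, -, +
Number of sign changes: 4
Possible positive real roots: 4, 2, 0

For negative roots, examine f(-x) = 4x^4 + 2x^3 + 3x^2 + 4x + 8:
Signs of coefficients: +, +, +, +, +
Number of sign changes: 0
Possible negative real roots: 0

Positive roots: 4 or 2 or 0; Negative roots: 0


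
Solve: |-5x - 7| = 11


An absolute value equation |expr| = 11 gives two cases:
Case 1: -5x - 7 = 11
  -5x = 18, so x = -18/5
Case 2: -5x - 7 = -11
  -5x = -4, so x = 4/5

x = -18/5, x = 4/5


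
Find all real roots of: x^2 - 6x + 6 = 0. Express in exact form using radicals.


Using the quadratic formula: x = (-b ± sqrt(b^2 - 4ac)) / (2a)
Here a = 1, b = -6, c = 6
Discriminant = b^2 - 4ac = (-6)^2 - 4(1)(6) = 36 - 24 = 12
Since discriminant = 12 > 0, there are two real roots.
x = (6 ± 2*sqrt(3)) / 2
Simplifying: x = 3 ± sqrt(3)
Numerically: x ≈ 4.7321 or x ≈ 1.2679

x = 3 + sqrt(3) or x = 3 - sqrt(3)


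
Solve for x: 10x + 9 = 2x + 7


Starting with: 10x + 9 = 2x + 7
Move all x terms to left: (10 - 2)x = 7 - 9
Simplify: 8x = -2
Divide both sides by 8: x = -1/4

x = -1/4


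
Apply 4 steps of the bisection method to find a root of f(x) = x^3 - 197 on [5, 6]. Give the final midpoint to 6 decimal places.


f(x) = x^3 - 197
f(5) = -72 < 0
f(6) = 19 > 0

Step 1: midpoint = (5.000000 + 6.000000)/2 = 5.500000
  f(5.500000) = -30.625000
  f(mid) < 0, so root is in [5.500000, 6.000000]

Step 2: midpoint = (5.500000 + 6.000000)/2 = 5.750000
  f(5.750000) = -6.890625
  f(mid) < 0, so root is in [5.750000, 6.000000]

Step 3: midpoint = (5.750000 + 6.000000)/2 = 5.875000
  f(5.875000) = 5.779297
  f(mid) > 0, so root is in [5.750000, 5.875000]

Step 4: midpoint = (5.750000 + 5.875000)/2 = 5.812500
  f(5.812500) = -0.623779
  f(mid) < 0, so root is in [5.812500, 5.875000]

midpoint = 5.812500


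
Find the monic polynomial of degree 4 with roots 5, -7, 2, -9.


A monic polynomial with roots 5, -7, 2, -9 is:
p(x) = (x - 5)(x + 7)(x - 2)(x + 9)
After multiplying by (x - 5): x - 5
After multiplying by (x + 7): x^2 + 2x - 35
After multiplying by (x - 2): x^3 - 39x + 70
After multiplying by (x + 9): x^4 + 9x^3 - 39x^2 - 281x + 630

x^4 + 9x^3 - 39x^2 - 281x + 630


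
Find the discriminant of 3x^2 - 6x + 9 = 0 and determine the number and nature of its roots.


For ax^2 + bx + c = 0, discriminant D = b^2 - 4ac
Here a = 3, b = -6, c = 9
D = (-6)^2 - 4(3)(9) = 36 - 108 = -72

D = -72 < 0
The equation has no real roots (2 complex conjugate roots).

Discriminant = -72, no real roots (2 complex conjugate roots)


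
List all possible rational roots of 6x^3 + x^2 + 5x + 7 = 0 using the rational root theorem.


Rational root theorem: possible roots are ±p/q where:
  p divides the constant term (7): p ∈ {1, 7}
  q divides the leading coefficient (6): q ∈ {1, 2, 3, 6}

All possible rational roots: -7, -7/2, -7/3, -7/6, -1, -1/2, -1/3, -1/6, 1/6, 1/3, 1/2, 1, 7/6, 7/3, 7/2, 7

-7, -7/2, -7/3, -7/6, -1, -1/2, -1/3, -1/6, 1/6, 1/3, 1/2, 1, 7/6, 7/3, 7/2, 7


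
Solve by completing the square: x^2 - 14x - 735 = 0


Start: x^2 - 14x - 735 = 0
Move constant: x^2 - 14x = 735
Half of -14 is -7, squared is 49
Add 49 to both sides: x^2 - 14x + 49 = 784
(x - 7)^2 = 784
x - 7 = ±28
x = 7 + 28 = 35 or x = 7 - 28 = -21

x = -21, x = 35


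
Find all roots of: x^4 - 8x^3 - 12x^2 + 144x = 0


The constant term is 0, so x = 0 is a root. Factor out x:
  x^3 - 8x^2 - 12x + 144 = 0
Let p(x) = x^3 - 8x^2 - 12x + 144. By the rational root theorem (leading coefficient 1), any rational root is an integer divisor of 144: try ±1, ±2, ... in turn.
Test x = 1: value = 125 ≠ 0.
Test x = -1: value = 147 ≠ 0.
Test x = 2: value = 96 ≠ 0.
Test x = -2: value = 128 ≠ 0.
Test x = 3: value = 63 ≠ 0.
Test x = -3: value = 81 ≠ 0.
Test x = 4: value = 32 ≠ 0.
Test x = -4: value = 0 ✓, so (x + 4) is a factor.
Synthetic division by (x + 4): bring down 1; 1(-4) - 8 = -12; (-12)(-4) - 12 = 36; 36(-4) + 144 = 0 → quotient x^2 - 12x + 36, remainder 0.
Solve the quadratic x^2 - 12x + 36 = 0: discriminant = (-12)^2 - 4(1)(36) = 144 - 144 = 0.
Discriminant = 0, so a double root: x = 12/2 = 6.
Collecting all roots found:

x = -4, x = 0, x = 6 (multiplicity 2)


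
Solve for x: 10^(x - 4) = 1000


Express both sides with the same base.
1000 = 10^3
Since the bases match, equate exponents: x - 4 = 3
So x = 3 - (-4) = 7

x = 7


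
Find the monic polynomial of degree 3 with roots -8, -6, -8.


A monic polynomial with roots -8, -6, -8 is:
p(x) = (x + 8)(x + 6)(x + 8)
After multiplying by (x + 8): x + 8
After multiplying by (x + 6): x^2 + 14x + 48
After multiplying by (x + 8): x^3 + 22x^2 + 160x + 384

x^3 + 22x^2 + 160x + 384


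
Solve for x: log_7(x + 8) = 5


Convert to exponential form: x + 8 = 7^5 = 16807
x = 16807 - 8 = 16799
Check: log_7(16799 + 8) = log_7(16807) = log_7(16807) = 5 ✓

x = 16799
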